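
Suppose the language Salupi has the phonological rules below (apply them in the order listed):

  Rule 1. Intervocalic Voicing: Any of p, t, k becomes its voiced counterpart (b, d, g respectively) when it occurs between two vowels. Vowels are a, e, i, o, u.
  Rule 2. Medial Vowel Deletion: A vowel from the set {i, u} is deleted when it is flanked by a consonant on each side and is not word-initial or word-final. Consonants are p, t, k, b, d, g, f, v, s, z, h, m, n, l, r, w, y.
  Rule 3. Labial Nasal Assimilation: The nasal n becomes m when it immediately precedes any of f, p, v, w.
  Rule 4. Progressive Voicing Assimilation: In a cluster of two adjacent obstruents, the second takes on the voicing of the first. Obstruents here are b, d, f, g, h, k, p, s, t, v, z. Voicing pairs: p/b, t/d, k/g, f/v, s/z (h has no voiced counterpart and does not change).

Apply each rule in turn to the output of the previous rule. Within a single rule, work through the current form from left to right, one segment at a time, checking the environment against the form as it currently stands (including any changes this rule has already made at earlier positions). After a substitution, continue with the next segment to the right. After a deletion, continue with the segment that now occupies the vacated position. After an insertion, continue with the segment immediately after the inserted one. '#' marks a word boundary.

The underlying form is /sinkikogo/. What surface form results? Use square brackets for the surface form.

Rule 1 Intervocalic Voicing: [sinkikogo] → [sinkigogo]
Rule 2 Medial Vowel Deletion: [sinkigogo] → [snkgogo]
Rule 3 Labial Nasal Assimilation: no change — [snkgogo]
Rule 4 Progressive Voicing Assimilation: [snkgogo] → [snkkogo]

[snkkogo]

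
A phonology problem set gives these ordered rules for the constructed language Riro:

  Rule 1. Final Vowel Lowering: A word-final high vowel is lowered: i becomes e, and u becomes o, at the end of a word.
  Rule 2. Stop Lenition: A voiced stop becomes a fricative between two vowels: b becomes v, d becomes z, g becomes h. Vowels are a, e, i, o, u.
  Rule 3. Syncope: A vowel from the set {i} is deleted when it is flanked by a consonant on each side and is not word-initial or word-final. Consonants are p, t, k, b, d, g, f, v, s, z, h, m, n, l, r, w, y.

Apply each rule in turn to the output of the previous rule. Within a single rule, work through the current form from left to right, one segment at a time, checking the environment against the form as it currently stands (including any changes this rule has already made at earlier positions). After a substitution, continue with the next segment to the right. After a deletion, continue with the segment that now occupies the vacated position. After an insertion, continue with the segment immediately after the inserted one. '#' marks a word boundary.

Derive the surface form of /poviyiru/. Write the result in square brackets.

Rule 1 Final Vowel Lowering: [poviyiru] → [poviyiro]
Rule 2 Stop Lenition: no change — [poviyiro]
Rule 3 Syncope: [poviyiro] → [povyro]

[povyro]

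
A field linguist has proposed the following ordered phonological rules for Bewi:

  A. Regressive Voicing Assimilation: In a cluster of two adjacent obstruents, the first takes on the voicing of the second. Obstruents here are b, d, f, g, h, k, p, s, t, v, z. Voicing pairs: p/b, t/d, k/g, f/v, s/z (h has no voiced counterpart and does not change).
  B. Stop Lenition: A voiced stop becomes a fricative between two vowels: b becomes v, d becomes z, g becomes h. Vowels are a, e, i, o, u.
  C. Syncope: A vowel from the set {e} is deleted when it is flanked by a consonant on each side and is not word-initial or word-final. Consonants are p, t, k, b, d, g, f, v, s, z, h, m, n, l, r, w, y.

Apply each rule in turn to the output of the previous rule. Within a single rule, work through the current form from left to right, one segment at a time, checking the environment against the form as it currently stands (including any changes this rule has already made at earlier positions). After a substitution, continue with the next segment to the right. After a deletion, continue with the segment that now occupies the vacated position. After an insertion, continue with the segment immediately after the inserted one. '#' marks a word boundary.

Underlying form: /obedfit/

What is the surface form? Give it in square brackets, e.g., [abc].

A Regressive Voicing Assimilation: [obedfit] → [obetfit]
B Stop Lenition: [obetfit] → [ovetfit]
C Syncope: [ovetfit] → [ovtfit]

[ovtfit]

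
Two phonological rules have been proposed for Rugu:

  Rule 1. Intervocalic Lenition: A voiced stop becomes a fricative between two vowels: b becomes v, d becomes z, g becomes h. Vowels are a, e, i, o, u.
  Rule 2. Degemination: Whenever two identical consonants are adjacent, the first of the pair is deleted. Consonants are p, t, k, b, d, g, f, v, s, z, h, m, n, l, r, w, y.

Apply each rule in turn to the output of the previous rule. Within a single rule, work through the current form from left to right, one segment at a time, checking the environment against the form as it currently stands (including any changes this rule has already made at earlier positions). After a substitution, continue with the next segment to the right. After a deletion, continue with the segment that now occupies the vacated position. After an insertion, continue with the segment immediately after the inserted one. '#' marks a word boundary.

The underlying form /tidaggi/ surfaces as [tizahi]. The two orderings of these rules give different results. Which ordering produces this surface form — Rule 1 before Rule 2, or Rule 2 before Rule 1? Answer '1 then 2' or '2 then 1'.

2 then 1

Order 1 then 2:
  1 Intervocalic Lenition: [tidaggi] → [tizaggi]
  2 Degemination: [tizaggi] → [tizagi]
  result: [tizagi]
Order 2 then 1:
  2 Degemination: [tidaggi] → [tidagi]
  1 Intervocalic Lenition: [tidagi] → [tizahi]
  result: [tizahi]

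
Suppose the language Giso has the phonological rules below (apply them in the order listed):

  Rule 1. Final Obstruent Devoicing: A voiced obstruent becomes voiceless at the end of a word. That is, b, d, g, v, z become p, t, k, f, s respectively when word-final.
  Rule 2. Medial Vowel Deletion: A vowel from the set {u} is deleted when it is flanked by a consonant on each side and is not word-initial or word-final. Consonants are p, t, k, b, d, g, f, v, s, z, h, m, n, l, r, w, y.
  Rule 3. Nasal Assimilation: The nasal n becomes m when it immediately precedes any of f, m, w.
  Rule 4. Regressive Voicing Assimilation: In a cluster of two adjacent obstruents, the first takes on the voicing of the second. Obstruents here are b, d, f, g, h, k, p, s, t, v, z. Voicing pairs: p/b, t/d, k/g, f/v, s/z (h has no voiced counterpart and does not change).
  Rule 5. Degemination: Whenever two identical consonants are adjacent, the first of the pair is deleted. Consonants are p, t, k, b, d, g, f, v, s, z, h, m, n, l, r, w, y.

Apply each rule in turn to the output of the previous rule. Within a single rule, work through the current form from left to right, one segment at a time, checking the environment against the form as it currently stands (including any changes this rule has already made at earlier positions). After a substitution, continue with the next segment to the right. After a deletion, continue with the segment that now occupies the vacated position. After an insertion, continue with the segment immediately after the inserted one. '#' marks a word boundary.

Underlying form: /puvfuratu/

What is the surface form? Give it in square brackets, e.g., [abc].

Rule 1 Final Obstruent Devoicing: no change — [puvfuratu]
Rule 2 Medial Vowel Deletion: [puvfuratu] → [pvfratu]
Rule 3 Nasal Assimilation: no change — [pvfratu]
Rule 4 Regressive Voicing Assimilation: [pvfratu] → [bffratu]
Rule 5 Degemination: [bffratu] → [bfratu]

[bfratu]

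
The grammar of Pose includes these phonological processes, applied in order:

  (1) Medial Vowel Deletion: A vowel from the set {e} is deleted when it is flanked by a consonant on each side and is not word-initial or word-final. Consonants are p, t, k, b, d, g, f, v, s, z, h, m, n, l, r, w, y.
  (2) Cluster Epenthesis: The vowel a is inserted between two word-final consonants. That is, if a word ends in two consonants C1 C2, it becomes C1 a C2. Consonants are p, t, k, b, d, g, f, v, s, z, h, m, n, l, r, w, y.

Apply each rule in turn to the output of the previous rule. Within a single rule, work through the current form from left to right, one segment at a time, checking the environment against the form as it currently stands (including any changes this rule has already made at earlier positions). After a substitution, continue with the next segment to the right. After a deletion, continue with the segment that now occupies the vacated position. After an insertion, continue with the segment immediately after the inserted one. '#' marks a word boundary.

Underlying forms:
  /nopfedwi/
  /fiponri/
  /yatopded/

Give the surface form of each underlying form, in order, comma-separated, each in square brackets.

[nopfdwi], [fiponri], [yatopdad]

/nopfedwi/:
  (1) Medial Vowel Deletion: [nopfedwi] → [nopfdwi]
  (2) Cluster Epenthesis: no change — [nopfdwi]
/fiponri/:
  (1) Medial Vowel Deletion: no change — [fiponri]
  (2) Cluster Epenthesis: no change — [fiponri]
/yatopded/:
  (1) Medial Vowel Deletion: [yatopded] → [yatopdd]
  (2) Cluster Epenthesis: [yatopdd] → [yatopdad]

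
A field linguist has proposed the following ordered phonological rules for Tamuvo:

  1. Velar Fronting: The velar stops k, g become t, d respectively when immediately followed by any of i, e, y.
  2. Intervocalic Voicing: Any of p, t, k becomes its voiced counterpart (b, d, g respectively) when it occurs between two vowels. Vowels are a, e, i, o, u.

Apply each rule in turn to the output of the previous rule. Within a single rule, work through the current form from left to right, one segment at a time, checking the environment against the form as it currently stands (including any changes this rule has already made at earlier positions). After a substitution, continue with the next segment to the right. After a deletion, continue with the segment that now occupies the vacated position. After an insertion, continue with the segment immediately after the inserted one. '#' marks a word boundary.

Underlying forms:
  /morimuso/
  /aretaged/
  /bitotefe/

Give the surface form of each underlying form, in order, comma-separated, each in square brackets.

/morimuso/:
  1 Velar Fronting: no change — [morimuso]
  2 Intervocalic Voicing: no change — [morimuso]
/aretaged/:
  1 Velar Fronting: [aretaged] → [aretaded]
  2 Intervocalic Voicing: [aretaded] → [aredaded]
/bitotefe/:
  1 Velar Fronting: no change — [bitotefe]
  2 Intervocalic Voicing: [bitotefe] → [bidodefe]

[morimuso], [aredaded], [bidodefe]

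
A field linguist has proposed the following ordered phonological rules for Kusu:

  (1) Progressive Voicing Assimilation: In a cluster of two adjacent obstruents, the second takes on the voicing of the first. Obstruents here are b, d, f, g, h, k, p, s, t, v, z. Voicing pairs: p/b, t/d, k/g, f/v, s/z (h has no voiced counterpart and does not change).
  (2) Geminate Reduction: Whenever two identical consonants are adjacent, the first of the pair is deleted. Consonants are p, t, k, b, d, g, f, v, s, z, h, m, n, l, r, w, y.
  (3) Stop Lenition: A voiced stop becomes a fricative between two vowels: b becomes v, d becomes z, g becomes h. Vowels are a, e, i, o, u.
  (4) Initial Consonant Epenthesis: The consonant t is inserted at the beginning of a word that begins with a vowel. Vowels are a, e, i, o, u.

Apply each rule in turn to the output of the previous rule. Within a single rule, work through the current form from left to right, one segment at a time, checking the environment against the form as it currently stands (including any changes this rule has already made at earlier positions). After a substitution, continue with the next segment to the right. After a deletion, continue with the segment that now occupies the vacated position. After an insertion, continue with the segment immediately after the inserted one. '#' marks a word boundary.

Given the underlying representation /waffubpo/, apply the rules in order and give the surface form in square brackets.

[wafuvo]

(1) Progressive Voicing Assimilation: [waffubpo] → [waffubbo]
(2) Geminate Reduction: [waffubbo] → [wafubo]
(3) Stop Lenition: [wafubo] → [wafuvo]
(4) Initial Consonant Epenthesis: no change — [wafuvo]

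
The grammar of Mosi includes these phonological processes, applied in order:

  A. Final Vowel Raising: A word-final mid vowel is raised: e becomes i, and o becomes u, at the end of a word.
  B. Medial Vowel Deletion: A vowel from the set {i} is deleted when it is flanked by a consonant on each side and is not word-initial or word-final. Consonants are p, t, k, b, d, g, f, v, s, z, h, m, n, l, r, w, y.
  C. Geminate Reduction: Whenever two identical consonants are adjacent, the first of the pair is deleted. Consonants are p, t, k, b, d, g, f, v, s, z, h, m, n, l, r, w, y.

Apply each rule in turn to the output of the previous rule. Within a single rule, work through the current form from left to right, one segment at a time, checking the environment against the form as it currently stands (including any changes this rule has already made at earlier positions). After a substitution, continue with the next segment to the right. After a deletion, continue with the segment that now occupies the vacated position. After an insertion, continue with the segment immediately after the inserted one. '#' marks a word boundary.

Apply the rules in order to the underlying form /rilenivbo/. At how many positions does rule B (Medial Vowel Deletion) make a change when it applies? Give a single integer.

2

A Final Vowel Raising: [rilenivbo] → [rilenivbu]
B Medial Vowel Deletion: [rilenivbu] → [rlenvbu]
C Geminate Reduction: no change — [rlenvbu]
Rule B changed 2 position(s).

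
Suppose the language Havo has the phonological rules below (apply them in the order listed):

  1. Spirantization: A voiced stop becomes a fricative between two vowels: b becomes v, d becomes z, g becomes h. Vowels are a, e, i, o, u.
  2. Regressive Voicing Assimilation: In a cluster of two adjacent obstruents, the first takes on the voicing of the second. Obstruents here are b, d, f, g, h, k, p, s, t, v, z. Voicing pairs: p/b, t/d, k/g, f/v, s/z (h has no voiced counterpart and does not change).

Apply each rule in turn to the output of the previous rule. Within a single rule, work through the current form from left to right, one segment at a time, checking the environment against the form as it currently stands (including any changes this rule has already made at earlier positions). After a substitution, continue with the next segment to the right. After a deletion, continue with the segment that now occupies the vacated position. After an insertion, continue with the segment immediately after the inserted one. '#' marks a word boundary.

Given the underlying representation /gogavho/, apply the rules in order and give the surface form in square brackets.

1 Spirantization: [gogavho] → [gohavho]
2 Regressive Voicing Assimilation: [gohavho] → [gohafho]

[gohafho]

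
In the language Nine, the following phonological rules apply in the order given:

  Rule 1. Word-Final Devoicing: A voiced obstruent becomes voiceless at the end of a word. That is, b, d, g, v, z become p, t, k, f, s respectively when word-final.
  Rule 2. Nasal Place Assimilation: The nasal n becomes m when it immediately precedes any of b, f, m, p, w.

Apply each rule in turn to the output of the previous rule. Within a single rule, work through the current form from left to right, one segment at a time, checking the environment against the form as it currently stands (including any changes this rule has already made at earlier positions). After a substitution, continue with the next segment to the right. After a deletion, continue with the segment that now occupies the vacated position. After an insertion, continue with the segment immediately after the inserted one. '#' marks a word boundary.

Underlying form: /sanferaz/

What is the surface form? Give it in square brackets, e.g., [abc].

Rule 1 Word-Final Devoicing: [sanferaz] → [sanferas]
Rule 2 Nasal Place Assimilation: [sanferas] → [samferas]

[samferas]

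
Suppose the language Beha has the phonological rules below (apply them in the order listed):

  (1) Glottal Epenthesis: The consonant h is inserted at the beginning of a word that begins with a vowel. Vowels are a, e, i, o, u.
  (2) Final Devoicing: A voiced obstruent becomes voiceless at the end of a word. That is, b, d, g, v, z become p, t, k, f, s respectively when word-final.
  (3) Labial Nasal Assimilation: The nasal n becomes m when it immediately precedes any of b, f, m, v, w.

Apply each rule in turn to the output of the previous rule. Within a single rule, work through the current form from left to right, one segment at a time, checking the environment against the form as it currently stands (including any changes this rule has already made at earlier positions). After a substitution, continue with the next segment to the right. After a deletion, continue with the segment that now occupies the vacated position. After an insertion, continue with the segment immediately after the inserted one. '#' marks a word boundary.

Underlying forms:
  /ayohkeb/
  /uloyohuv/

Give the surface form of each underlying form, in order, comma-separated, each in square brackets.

[hayohkep], [huloyohuf]

/ayohkeb/:
  (1) Glottal Epenthesis: [ayohkeb] → [hayohkeb]
  (2) Final Devoicing: [hayohkeb] → [hayohkep]
  (3) Labial Nasal Assimilation: no change — [hayohkep]
/uloyohuv/:
  (1) Glottal Epenthesis: [uloyohuv] → [huloyohuv]
  (2) Final Devoicing: [huloyohuv] → [huloyohuf]
  (3) Labial Nasal Assimilation: no change — [huloyohuf]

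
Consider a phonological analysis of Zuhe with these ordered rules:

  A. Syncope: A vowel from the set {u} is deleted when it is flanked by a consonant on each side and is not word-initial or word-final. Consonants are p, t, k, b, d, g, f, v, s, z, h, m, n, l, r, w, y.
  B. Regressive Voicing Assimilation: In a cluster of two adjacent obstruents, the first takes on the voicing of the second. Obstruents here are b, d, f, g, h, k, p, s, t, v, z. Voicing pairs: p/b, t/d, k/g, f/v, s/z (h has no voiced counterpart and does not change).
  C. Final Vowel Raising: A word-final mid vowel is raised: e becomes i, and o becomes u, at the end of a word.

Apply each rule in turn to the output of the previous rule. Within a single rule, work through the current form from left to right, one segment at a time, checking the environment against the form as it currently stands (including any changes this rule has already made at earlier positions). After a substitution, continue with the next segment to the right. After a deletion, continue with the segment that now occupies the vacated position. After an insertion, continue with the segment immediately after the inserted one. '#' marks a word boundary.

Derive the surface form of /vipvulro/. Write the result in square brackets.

A Syncope: [vipvulro] → [vipvlro]
B Regressive Voicing Assimilation: [vipvlro] → [vibvlro]
C Final Vowel Raising: [vibvlro] → [vibvlru]

[vibvlru]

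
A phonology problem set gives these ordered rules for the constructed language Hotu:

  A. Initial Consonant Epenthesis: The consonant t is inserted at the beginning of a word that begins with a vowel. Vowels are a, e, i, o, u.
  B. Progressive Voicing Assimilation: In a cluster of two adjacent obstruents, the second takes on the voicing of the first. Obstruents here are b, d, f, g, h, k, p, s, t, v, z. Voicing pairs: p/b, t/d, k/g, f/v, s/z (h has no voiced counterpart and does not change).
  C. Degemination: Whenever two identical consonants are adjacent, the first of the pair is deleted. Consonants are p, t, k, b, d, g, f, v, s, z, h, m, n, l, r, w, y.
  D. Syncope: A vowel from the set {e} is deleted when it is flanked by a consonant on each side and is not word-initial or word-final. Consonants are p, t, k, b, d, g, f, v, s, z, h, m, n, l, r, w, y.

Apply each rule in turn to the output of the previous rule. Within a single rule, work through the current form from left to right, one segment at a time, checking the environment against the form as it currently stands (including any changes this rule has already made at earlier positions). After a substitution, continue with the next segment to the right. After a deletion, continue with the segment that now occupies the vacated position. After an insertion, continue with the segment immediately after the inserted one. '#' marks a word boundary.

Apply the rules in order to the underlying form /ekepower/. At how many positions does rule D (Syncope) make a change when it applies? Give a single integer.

A Initial Consonant Epenthesis: [ekepower] → [tekepower]
B Progressive Voicing Assimilation: no change — [tekepower]
C Degemination: no change — [tekepower]
D Syncope: [tekepower] → [tkpowr]
Rule D changed 3 position(s).

3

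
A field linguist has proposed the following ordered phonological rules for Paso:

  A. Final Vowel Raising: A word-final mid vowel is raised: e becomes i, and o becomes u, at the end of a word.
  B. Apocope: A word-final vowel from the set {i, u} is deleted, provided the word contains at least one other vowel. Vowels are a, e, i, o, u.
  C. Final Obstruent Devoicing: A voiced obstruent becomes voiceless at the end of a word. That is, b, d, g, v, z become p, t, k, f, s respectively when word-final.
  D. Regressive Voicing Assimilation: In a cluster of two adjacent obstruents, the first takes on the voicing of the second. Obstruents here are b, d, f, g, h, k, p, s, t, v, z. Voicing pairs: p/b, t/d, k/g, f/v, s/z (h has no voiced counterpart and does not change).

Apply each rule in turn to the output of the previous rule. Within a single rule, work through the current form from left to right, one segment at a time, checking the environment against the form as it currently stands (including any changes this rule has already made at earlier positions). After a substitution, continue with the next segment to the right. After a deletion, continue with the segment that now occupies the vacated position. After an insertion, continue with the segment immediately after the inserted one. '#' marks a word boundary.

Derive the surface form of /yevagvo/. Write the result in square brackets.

A Final Vowel Raising: [yevagvo] → [yevagvu]
B Apocope: [yevagvu] → [yevagv]
C Final Obstruent Devoicing: [yevagv] → [yevagf]
D Regressive Voicing Assimilation: [yevagf] → [yevakf]

[yevakf]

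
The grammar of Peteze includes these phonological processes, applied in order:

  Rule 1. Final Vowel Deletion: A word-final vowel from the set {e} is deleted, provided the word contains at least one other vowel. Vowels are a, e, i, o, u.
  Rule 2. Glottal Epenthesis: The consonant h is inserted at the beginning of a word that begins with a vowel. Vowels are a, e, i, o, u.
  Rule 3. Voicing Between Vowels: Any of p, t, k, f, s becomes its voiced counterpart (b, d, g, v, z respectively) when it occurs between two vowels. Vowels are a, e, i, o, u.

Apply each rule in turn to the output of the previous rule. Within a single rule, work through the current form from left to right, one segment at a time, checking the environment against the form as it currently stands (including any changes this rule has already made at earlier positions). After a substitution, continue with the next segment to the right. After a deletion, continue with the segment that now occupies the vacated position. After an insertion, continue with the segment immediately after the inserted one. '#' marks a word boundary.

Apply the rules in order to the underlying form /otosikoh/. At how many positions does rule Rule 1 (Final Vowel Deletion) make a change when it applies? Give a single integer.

Rule 1 Final Vowel Deletion: no change — [otosikoh]
Rule 2 Glottal Epenthesis: [otosikoh] → [hotosikoh]
Rule 3 Voicing Between Vowels: [hotosikoh] → [hodozigoh]
Rule Rule 1 changed 0 position(s).

0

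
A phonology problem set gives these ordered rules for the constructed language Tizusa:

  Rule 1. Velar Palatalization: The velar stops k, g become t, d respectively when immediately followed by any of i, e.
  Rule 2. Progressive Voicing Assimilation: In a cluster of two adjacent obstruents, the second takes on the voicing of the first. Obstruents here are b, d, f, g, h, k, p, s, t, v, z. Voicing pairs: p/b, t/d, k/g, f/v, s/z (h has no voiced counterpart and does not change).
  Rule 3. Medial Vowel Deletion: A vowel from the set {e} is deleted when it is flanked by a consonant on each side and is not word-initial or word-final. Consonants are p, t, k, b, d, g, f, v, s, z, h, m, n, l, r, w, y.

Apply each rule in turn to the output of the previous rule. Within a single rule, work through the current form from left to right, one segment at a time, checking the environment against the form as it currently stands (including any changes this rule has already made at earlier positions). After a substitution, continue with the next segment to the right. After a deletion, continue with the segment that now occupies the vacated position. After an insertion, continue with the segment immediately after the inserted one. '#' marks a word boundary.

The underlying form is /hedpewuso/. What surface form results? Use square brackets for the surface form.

Rule 1 Velar Palatalization: no change — [hedpewuso]
Rule 2 Progressive Voicing Assimilation: [hedpewuso] → [hedbewuso]
Rule 3 Medial Vowel Deletion: [hedbewuso] → [hdbwuso]

[hdbwuso]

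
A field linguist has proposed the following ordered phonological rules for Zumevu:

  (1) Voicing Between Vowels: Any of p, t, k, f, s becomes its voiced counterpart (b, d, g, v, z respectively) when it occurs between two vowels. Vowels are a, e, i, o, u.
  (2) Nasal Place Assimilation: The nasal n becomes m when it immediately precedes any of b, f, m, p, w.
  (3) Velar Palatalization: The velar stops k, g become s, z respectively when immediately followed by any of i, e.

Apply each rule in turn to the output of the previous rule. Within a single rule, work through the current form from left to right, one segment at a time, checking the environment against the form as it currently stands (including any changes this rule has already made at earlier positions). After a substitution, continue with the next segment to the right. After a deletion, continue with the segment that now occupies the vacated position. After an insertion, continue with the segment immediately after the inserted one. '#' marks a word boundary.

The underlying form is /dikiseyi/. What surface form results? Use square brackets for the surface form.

(1) Voicing Between Vowels: [dikiseyi] → [digizeyi]
(2) Nasal Place Assimilation: no change — [digizeyi]
(3) Velar Palatalization: [digizeyi] → [dizizeyi]

[dizizeyi]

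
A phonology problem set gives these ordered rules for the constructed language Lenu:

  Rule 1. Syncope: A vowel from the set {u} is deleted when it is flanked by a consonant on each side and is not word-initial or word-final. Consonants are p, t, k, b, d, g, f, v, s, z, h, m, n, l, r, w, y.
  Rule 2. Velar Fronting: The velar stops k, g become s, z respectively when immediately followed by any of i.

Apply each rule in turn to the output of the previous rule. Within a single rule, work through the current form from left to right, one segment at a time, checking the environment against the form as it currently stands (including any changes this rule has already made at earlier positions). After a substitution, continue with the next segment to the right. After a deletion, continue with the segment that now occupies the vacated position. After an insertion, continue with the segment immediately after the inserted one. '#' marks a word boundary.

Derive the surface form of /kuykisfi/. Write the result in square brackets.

Rule 1 Syncope: [kuykisfi] → [kykisfi]
Rule 2 Velar Fronting: [kykisfi] → [kysisfi]

[kysisfi]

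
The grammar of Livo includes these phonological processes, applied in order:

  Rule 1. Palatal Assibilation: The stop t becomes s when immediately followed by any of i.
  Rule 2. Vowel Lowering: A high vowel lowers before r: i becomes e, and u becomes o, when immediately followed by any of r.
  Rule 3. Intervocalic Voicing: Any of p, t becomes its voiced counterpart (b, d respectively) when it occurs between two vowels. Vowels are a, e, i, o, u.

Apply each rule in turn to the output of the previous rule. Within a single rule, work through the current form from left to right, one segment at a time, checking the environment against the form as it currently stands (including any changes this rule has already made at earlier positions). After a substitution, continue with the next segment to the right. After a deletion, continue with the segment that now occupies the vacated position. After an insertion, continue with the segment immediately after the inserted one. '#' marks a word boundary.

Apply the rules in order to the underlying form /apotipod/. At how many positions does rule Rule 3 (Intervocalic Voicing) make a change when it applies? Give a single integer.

Rule 1 Palatal Assibilation: [apotipod] → [aposipod]
Rule 2 Vowel Lowering: no change — [aposipod]
Rule 3 Intervocalic Voicing: [aposipod] → [abosibod]
Rule Rule 3 changed 2 position(s).

2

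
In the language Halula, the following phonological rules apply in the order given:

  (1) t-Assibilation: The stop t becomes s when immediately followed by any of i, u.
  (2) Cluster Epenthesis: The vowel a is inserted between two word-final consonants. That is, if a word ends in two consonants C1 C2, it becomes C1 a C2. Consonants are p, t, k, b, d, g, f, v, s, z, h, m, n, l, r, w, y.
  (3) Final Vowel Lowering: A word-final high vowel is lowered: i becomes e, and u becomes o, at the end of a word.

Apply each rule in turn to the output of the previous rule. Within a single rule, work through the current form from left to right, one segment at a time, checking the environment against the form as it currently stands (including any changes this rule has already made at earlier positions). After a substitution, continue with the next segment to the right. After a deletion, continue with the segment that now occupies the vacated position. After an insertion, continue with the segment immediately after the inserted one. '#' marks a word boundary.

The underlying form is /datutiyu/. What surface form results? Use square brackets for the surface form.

[dasusiyo]

(1) t-Assibilation: [datutiyu] → [dasusiyu]
(2) Cluster Epenthesis: no change — [dasusiyu]
(3) Final Vowel Lowering: [dasusiyu] → [dasusiyo]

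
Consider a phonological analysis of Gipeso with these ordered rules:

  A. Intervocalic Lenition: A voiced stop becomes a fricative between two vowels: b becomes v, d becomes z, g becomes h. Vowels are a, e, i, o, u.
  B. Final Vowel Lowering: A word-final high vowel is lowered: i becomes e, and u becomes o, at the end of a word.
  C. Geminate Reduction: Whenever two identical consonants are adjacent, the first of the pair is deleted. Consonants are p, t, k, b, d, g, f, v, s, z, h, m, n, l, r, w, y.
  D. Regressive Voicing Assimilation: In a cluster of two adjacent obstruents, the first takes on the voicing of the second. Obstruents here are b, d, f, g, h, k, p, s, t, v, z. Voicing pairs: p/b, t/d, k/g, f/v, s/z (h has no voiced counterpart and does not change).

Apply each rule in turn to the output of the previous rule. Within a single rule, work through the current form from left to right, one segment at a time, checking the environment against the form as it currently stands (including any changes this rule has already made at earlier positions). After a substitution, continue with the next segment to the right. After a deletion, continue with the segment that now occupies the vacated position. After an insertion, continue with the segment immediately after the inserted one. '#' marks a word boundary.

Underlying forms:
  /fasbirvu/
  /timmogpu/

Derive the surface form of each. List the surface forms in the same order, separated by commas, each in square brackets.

[fazbirvo], [timokpo]

/fasbirvu/:
  A Intervocalic Lenition: no change — [fasbirvu]
  B Final Vowel Lowering: [fasbirvu] → [fasbirvo]
  C Geminate Reduction: no change — [fasbirvo]
  D Regressive Voicing Assimilation: [fasbirvo] → [fazbirvo]
/timmogpu/:
  A Intervocalic Lenition: no change — [timmogpu]
  B Final Vowel Lowering: [timmogpu] → [timmogpo]
  C Geminate Reduction: [timmogpo] → [timogpo]
  D Regressive Voicing Assimilation: [timogpo] → [timokpo]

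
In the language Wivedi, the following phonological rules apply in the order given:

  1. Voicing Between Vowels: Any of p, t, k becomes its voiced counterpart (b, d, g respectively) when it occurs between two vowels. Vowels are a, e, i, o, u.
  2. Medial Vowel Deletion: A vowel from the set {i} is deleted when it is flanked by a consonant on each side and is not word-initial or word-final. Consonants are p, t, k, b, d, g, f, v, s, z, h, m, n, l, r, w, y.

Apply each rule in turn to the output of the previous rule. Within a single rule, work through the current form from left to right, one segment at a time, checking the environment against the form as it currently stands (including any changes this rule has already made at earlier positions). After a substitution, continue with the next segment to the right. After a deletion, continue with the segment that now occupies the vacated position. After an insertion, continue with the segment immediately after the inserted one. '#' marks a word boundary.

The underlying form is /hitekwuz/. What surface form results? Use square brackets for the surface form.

1 Voicing Between Vowels: [hitekwuz] → [hidekwuz]
2 Medial Vowel Deletion: [hidekwuz] → [hdekwuz]

[hdekwuz]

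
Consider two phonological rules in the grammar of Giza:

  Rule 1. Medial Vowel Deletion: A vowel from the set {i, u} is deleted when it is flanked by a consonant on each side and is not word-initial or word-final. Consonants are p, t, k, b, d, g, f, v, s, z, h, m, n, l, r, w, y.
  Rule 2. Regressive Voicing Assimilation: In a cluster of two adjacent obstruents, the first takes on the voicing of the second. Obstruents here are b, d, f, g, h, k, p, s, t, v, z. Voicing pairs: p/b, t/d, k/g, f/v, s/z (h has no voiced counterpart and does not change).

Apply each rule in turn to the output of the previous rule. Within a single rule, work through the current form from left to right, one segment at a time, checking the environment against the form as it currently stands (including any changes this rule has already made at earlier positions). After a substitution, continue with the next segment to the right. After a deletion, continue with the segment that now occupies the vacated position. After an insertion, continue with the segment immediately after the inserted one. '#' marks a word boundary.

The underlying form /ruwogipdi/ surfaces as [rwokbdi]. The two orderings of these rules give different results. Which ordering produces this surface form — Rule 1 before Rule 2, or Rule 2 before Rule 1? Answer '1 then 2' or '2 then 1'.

1 then 2

Order 1 then 2:
  1 Medial Vowel Deletion: [ruwogipdi] → [rwogpdi]
  2 Regressive Voicing Assimilation: [rwogpdi] → [rwokbdi]
  result: [rwokbdi]
Order 2 then 1:
  2 Regressive Voicing Assimilation: [ruwogipdi] → [ruwogibdi]
  1 Medial Vowel Deletion: [ruwogibdi] → [rwogbdi]
  result: [rwogbdi]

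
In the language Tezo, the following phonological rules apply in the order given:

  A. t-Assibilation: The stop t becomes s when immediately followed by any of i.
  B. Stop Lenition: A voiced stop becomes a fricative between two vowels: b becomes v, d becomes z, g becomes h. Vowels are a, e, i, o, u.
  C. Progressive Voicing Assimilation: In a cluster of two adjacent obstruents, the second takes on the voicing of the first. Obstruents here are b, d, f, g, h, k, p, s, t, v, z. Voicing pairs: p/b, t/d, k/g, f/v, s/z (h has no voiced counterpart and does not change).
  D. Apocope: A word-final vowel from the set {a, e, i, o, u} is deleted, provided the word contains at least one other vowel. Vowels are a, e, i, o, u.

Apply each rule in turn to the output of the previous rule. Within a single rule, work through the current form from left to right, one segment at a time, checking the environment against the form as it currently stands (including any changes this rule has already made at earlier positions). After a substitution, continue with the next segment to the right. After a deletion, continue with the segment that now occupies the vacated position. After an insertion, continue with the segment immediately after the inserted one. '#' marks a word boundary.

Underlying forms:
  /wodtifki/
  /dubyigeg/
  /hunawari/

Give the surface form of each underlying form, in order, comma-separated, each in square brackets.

/wodtifki/:
  A t-Assibilation: [wodtifki] → [wodsifki]
  B Stop Lenition: no change — [wodsifki]
  C Progressive Voicing Assimilation: [wodsifki] → [wodzifki]
  D Apocope: [wodzifki] → [wodzifk]
/dubyigeg/:
  A t-Assibilation: no change — [dubyigeg]
  B Stop Lenition: [dubyigeg] → [dubyiheg]
  C Progressive Voicing Assimilation: no change — [dubyiheg]
  D Apocope: no change — [dubyiheg]
/hunawari/:
  A t-Assibilation: no change — [hunawari]
  B Stop Lenition: no change — [hunawari]
  C Progressive Voicing Assimilation: no change — [hunawari]
  D Apocope: [hunawari] → [hunawar]

[wodzifk], [dubyiheg], [hunawar]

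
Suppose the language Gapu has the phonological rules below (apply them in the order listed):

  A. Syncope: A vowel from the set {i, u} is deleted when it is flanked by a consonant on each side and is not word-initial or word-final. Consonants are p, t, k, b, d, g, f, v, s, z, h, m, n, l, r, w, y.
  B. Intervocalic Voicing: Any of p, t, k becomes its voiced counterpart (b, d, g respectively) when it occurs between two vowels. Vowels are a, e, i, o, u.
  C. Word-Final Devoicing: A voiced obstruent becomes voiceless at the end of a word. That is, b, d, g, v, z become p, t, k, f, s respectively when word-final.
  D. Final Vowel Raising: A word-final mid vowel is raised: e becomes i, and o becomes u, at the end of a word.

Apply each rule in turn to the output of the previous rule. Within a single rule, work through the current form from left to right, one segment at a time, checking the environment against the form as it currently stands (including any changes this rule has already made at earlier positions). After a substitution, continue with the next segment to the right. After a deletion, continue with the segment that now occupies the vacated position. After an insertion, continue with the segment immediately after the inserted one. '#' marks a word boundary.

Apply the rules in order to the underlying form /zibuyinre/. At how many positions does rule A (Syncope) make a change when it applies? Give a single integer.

3

A Syncope: [zibuyinre] → [zbynre]
B Intervocalic Voicing: no change — [zbynre]
C Word-Final Devoicing: no change — [zbynre]
D Final Vowel Raising: [zbynre] → [zbynri]
Rule A changed 3 position(s).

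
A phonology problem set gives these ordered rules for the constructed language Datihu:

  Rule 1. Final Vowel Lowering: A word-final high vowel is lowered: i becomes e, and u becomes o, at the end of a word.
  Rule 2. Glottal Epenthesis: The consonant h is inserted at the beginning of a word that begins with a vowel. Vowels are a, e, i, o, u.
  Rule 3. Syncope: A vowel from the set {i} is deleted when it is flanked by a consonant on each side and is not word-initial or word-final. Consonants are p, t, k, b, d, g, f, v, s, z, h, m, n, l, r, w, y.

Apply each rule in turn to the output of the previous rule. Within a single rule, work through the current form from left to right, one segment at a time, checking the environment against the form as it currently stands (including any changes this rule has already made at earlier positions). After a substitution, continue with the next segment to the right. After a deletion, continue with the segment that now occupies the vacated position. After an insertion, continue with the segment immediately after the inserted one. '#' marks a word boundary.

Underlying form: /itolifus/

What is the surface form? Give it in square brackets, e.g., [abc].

Rule 1 Final Vowel Lowering: no change — [itolifus]
Rule 2 Glottal Epenthesis: [itolifus] → [hitolifus]
Rule 3 Syncope: [hitolifus] → [htolfus]

[htolfus]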